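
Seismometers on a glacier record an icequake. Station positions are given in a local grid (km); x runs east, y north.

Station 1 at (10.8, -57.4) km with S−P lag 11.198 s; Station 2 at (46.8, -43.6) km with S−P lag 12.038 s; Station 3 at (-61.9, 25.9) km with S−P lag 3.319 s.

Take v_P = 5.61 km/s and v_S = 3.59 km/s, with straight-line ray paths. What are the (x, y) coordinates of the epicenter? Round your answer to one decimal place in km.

Distance from S−P lag: d = Δt · v_P v_S / (v_P − v_S) = Δt · (5.61·3.59)/(5.61−3.59) ≈ 9.9702·Δt.
So d_Station 1 = 111.65, d_Station 2 = 120.02, d_Station 3 = 33.09 km.
Circle about each station: (x − 10.8)² + (y + 57.4)² = 111.65²; (x − 46.8)² + (y + 43.6)² = 120.02²; (x + 61.9)² + (y − 25.9)² = 33.09².
Subtracting pairs of circle equations eliminates x²+y² and gives linear equations (the radical axes):
72.0 x + 27.6 y = -1259.28
-145.4 x + 166.6 y = 12461.79
Solving the 2×2 system: x ≈ -34.6, y ≈ 44.6 km.

-34.6 km east, 44.6 km north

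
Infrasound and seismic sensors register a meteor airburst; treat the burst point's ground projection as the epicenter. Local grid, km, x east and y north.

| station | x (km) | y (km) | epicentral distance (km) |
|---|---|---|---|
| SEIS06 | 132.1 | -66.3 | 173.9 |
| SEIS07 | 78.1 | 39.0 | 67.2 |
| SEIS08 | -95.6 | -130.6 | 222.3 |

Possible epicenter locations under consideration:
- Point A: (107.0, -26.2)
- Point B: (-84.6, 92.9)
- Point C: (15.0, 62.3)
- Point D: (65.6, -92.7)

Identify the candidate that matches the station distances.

For each candidate, compare |candidate − station| to the reported distance:
Point A: residuals SEIS06 126.6, SEIS07 4.1, SEIS08 5.6 → max 126.6 km
Point B: residuals SEIS06 95.0, SEIS07 104.2, SEIS08 1.5 → max 104.2 km
Point C: residuals SEIS06 0.0, SEIS07 0.1, SEIS08 0.1 → max 0.1 km
Point D: residuals SEIS06 102.4, SEIS07 65.1, SEIS08 56.7 → max 102.4 km
Only Point C has all residuals ≈ 0.

Point C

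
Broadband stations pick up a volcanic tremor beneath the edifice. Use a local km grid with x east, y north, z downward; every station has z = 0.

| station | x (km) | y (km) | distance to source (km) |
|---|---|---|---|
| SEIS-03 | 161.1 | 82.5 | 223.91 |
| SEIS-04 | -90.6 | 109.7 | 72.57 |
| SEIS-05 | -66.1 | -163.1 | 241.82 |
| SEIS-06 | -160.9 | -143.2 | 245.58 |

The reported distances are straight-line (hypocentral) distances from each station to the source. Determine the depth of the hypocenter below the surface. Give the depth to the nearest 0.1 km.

depth ≈ 52.3 km

Each station gives a sphere (x−x_i)² + (y−y_i)² + z² = d_i² (stations at z=0).
Subtracting the SEIS-03 sphere from SEIS-04 and SEIS-05: z² cancels, leaving linear equations in x and y:
-503.4 x + 54.4 y = 32352.27
-454.4 x − 491.2 y = -10129.86
Solving: x ≈ -56.401, y ≈ 72.798 km (keep extra digits for the depth step; rounded: -56.4, 72.8).
Then from the SEIS-03 sphere: z² = 223.91² − (x − 161.1)² − (y − 82.5)² with x = -56.401, y = 72.798, so z ≈ 52.296 ≈ 52.3 km.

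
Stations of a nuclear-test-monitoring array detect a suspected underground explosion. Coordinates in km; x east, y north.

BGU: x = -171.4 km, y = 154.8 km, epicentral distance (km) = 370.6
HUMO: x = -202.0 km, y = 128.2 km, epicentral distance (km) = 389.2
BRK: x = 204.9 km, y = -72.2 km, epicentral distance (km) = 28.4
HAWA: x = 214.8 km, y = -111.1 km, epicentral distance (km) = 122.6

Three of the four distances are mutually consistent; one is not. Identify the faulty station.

Solve using three stations at a time. Using BGU, HUMO, HAWA (subtract circle equations pairwise → linear system) gives (x, y) ≈ (166.0, 1.4).
Distances from that point to each station vs reported:
  BGU: calculated 370.6 vs reported 370.6 → residual 0.0 km
  HUMO: calculated 389.2 vs reported 389.2 → residual 0.0 km
  BRK: calculated 83.3 vs reported 28.4 → residual 54.9 km
  HAWA: calculated 122.7 vs reported 122.6 → residual 0.1 km
BGU, HUMO, HAWA are mutually consistent (residuals ≈ 0); BRK is off by 54.9 km.

BRK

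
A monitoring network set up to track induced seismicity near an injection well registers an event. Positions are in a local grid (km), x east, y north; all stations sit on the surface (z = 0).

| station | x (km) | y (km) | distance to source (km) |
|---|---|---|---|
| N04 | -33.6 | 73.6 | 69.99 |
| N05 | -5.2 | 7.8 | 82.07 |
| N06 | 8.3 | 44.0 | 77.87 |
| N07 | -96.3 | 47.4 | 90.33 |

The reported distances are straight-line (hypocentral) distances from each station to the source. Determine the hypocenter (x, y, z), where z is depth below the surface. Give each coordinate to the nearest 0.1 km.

x ≈ -33.9 km, y ≈ 48.4 km, depth ≈ 65.3 km

Each station gives a sphere (x−x_i)² + (y−y_i)² + z² = d_i² (stations at z=0).
Subtracting the N04 sphere from N05 and N06: z² cancels, leaving linear equations in x and y:
56.8 x − 131.6 y = -8294.92
83.8 x − 59.2 y = -5706.17
Solving: x ≈ -33.901, y ≈ 48.399 km (keep extra digits for the depth step; rounded: -33.9, 48.4).
Then from the N04 sphere: z² = 69.99² − (x + 33.6)² − (y − 73.6)² with x = -33.901, y = 48.399, so z ≈ 65.295 ≈ 65.3 km.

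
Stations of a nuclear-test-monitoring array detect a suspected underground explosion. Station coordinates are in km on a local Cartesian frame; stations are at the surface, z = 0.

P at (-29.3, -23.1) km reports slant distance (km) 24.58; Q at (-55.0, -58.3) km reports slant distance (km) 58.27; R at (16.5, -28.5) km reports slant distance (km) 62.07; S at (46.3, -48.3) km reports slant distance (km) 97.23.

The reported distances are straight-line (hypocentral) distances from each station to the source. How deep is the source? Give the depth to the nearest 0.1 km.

z ≈ 10.5 km

Each station gives a sphere (x−x_i)² + (y−y_i)² + z² = d_i² (stations at z=0).
Subtracting the P sphere from Q and R: z² cancels, leaving linear equations in x and y:
-51.4 x − 70.4 y = 2240.57
91.6 x − 10.8 y = -3556.11
Solving: x ≈ -39.200, y ≈ -3.206 km (keep extra digits for the depth step; rounded: -39.2, -3.2).
Then from the P sphere: z² = 24.58² − (x + 29.3)² − (y + 23.1)² with x = -39.200, y = -3.206, so z ≈ 10.507 ≈ 10.5 km.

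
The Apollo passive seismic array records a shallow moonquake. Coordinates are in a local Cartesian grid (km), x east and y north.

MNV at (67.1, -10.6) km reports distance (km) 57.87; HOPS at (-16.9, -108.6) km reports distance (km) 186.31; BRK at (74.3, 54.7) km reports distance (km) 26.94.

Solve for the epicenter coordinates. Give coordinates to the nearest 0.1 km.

96.4 km east, 39.3 km north

Circle about each station: (x − 67.1)² + (y + 10.6)² = 57.87²; (x + 16.9)² + (y + 108.6)² = 186.31²; (x − 74.3)² + (y − 54.7)² = 26.94².
Subtracting the MNV equation from the HOPS and BRK equations removes the quadratic terms:
-168.0 x − 196.0 y = -23897.68
14.4 x + 130.6 y = 6520.98
Solving the 2×2 system: x ≈ 96.4, y ≈ 39.3 km.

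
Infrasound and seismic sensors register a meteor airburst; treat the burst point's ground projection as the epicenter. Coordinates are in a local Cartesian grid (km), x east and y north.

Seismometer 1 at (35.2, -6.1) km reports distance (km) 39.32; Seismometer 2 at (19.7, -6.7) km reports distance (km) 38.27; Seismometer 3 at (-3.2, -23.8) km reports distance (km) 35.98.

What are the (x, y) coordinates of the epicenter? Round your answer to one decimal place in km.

26.3 km east, -44.4 km north

Circle about each station: (x − 35.2)² + (y + 6.1)² = 39.32²; (x − 19.7)² + (y + 6.7)² = 38.27²; (x + 3.2)² + (y + 23.8)² = 35.98².
Subtracting the Seismometer 1 equation from the Seismometer 2 and Seismometer 3 equations removes the quadratic terms:
-31.0 x − 1.2 y = -761.80
-76.8 x − 35.4 y = -448.07
Solving the 2×2 system: x ≈ 26.3, y ≈ -44.4 km.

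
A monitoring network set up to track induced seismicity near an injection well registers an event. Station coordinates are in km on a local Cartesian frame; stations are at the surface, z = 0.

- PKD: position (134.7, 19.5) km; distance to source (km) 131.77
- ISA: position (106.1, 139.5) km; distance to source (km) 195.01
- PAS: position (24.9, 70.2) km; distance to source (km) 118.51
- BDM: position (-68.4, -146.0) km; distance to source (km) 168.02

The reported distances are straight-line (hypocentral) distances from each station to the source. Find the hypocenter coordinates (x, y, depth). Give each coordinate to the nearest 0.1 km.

Each station gives a sphere (x−x_i)² + (y−y_i)² + z² = d_i² (stations at z=0).
Subtracting the PKD sphere from ISA and PAS: z² cancels, leaving linear equations in x and y:
-57.2 x + 240.0 y = -8472.45
-219.6 x + 101.4 y = -9657.58
Solving: x ≈ 31.100, y ≈ -27.890 km (keep extra digits for the depth step; rounded: 31.1, -27.9).
Then from the PKD sphere: z² = 131.77² − (x − 134.7)² − (y − 19.5)² with x = 31.100, y = -27.890, so z ≈ 66.216 ≈ 66.2 km.
Check against BDM (with the unrounded solution): distance 168.03 ≈ 168.02 km. ✓

x ≈ 31.1 km, y ≈ -27.9 km, depth ≈ 66.2 km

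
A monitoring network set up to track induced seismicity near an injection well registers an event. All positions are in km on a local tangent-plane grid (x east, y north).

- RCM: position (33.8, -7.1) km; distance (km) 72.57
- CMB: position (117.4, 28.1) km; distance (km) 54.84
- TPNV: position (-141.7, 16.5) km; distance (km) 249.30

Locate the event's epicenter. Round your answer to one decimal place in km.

(104.1, -25.1)

Circle about each station: (x − 33.8)² + (y + 7.1)² = 72.57²; (x − 117.4)² + (y − 28.1)² = 54.84²; (x + 141.7)² + (y − 16.5)² = 249.30².
Subtracting the RCM equation from the CMB and TPNV equations removes the quadratic terms:
167.2 x + 70.4 y = 15638.50
-351.0 x + 47.2 y = -37725.80
Solving the 2×2 system: x ≈ 104.1, y ≈ -25.1 km.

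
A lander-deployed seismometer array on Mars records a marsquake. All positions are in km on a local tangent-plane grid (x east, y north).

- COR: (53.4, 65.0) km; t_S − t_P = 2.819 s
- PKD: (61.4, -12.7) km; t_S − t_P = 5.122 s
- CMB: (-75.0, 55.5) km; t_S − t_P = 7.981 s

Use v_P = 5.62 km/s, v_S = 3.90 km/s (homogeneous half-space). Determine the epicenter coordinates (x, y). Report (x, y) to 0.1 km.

x ≈ 25.8 km, y ≈ 42.0 km

Distance from S−P lag: d = Δt · v_P v_S / (v_P − v_S) = Δt · (5.62·3.90)/(5.62−3.90) ≈ 12.7430·Δt.
So d_COR = 35.92, d_PKD = 65.27, d_CMB = 101.70 km.
Circle about each station: (x − 53.4)² + (y − 65.0)² = 35.92²; (x − 61.4)² + (y + 12.7)² = 65.27²; (x + 75.0)² + (y − 55.5)² = 101.70².
Subtracting pairs of circle equations eliminates x²+y² and gives linear equations (the radical axes):
16.0 x − 155.4 y = -6115.24
-256.8 x − 19.0 y = -7423.95
Solving the 2×2 system: x ≈ 25.8, y ≈ 42.0 km.
Check against COR (with the unrounded x, y): √((x − 53.4)²+(y − 65.0)²) = 35.92 ≈ 35.92 km. ✓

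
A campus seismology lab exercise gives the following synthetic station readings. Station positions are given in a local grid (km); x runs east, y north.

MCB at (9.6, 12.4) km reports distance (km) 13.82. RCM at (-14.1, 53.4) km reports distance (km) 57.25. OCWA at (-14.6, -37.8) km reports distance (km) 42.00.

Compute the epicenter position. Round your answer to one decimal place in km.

Circle about each station: (x − 9.6)² + (y − 12.4)² = 13.82²; (x + 14.1)² + (y − 53.4)² = 57.25²; (x + 14.6)² + (y + 37.8)² = 42.00².
Subtracting pairs of circle equations eliminates x²+y² and gives linear equations (the radical axes):
-47.4 x + 82.0 y = -282.12
-48.4 x − 100.4 y = -176.93
Solving the 2×2 system: x ≈ 4.9, y ≈ -0.6 km.

(4.9, -0.6)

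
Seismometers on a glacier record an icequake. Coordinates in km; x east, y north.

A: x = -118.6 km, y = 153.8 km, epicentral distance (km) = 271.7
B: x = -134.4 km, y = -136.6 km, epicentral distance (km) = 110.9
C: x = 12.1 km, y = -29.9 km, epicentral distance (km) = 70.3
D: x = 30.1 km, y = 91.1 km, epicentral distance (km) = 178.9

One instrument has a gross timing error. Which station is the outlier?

Solve using three stations at a time. Using B, C, D (subtract circle equations pairwise → linear system) gives (x, y) ≈ (-44.6, -71.5).
Distances from that point to each station vs reported:
  A: calculated 237.1 vs reported 271.7 → residual 34.6 km
  B: calculated 110.9 vs reported 110.9 → residual 0.0 km
  C: calculated 70.3 vs reported 70.3 → residual 0.0 km
  D: calculated 178.9 vs reported 178.9 → residual 0.0 km
B, C, D are mutually consistent (residuals ≈ 0); A is off by 34.6 km.

A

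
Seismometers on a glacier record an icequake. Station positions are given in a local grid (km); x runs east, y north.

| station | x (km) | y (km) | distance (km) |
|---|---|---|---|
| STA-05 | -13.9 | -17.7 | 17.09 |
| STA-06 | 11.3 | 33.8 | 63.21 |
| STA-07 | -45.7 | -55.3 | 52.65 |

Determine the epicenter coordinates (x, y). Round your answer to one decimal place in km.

Circle about each station: (x + 13.9)² + (y + 17.7)² = 17.09²; (x − 11.3)² + (y − 33.8)² = 63.21²; (x + 45.7)² + (y + 55.3)² = 52.65².
Subtracting the STA-05 equation from the STA-06 and STA-07 equations removes the quadratic terms:
50.4 x + 103.0 y = -2939.81
-63.6 x − 75.2 y = 2160.13
Solving the 2×2 system: x ≈ -0.5, y ≈ -28.3 km.

-0.5 km east, -28.3 km north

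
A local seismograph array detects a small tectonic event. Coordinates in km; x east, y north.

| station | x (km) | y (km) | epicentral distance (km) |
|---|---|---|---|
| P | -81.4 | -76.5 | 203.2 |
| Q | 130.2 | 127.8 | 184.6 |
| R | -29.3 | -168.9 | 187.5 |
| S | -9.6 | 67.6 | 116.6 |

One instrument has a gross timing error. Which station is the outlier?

Solve using three stations at a time. Using P, Q, R (subtract circle equations pairwise → linear system) gives (x, y) ≈ (120.8, -56.6).
Distances from that point to each station vs reported:
  P: calculated 203.2 vs reported 203.2 → residual 0.0 km
  Q: calculated 184.6 vs reported 184.6 → residual 0.0 km
  R: calculated 187.5 vs reported 187.5 → residual 0.0 km
  S: calculated 180.1 vs reported 116.6 → residual 63.5 km
P, Q, R are mutually consistent (residuals ≈ 0); S is off by 63.5 km.

S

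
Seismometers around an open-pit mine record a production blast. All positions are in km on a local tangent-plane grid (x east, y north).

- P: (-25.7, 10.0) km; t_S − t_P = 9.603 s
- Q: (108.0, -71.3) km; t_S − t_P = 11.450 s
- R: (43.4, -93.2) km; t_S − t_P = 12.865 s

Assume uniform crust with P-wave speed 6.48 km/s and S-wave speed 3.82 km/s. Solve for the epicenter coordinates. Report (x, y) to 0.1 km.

x ≈ 62.4 km, y ≈ 25.0 km

Distance from S−P lag: d = Δt · v_P v_S / (v_P − v_S) = Δt · (6.48·3.82)/(6.48−3.82) ≈ 9.3059·Δt.
So d_P = 89.36, d_Q = 106.55, d_R = 119.72 km.
Circle about each station: (x + 25.7)² + (y − 10.0)² = 89.36²; (x − 108.0)² + (y + 71.3)² = 106.55²; (x − 43.4)² + (y + 93.2)² = 119.72².
Subtracting the P equation from the Q and R equations removes the quadratic terms:
267.4 x − 162.6 y = 12619.51
138.2 x − 206.4 y = 3461.64
Solving the 2×2 system: x ≈ 62.4, y ≈ 25.0 km.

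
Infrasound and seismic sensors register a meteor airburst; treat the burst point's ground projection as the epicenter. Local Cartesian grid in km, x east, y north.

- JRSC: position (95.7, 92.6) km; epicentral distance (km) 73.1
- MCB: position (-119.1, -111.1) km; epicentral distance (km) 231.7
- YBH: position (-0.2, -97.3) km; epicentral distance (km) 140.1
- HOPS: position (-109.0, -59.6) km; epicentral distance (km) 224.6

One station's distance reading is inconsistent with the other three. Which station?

Solve using three stations at a time. Using JRSC, MCB, YBH (subtract circle equations pairwise → linear system) gives (x, y) ≈ (68.6, 24.7).
Distances from that point to each station vs reported:
  JRSC: calculated 73.1 vs reported 73.1 → residual 0.0 km
  MCB: calculated 231.7 vs reported 231.7 → residual 0.0 km
  YBH: calculated 140.1 vs reported 140.1 → residual 0.0 km
  HOPS: calculated 196.6 vs reported 224.6 → residual 28.0 km
JRSC, MCB, YBH are mutually consistent (residuals ≈ 0); HOPS is off by 28.0 km.

HOPS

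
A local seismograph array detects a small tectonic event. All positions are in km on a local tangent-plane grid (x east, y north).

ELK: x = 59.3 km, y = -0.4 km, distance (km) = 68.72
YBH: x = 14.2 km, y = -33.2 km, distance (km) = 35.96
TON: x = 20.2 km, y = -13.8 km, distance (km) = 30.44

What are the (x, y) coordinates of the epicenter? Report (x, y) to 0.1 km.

-9.2 km east, -5.9 km north

Circle about each station: (x − 59.3)² + (y + 0.4)² = 68.72²; (x − 14.2)² + (y + 33.2)² = 35.96²; (x − 20.2)² + (y + 13.8)² = 30.44².
Subtracting the ELK equation from the YBH and TON equations removes the quadratic terms:
-90.2 x − 65.6 y = 1216.55
-78.2 x − 26.8 y = 877.67
Solving the 2×2 system: x ≈ -9.2, y ≈ -5.9 km.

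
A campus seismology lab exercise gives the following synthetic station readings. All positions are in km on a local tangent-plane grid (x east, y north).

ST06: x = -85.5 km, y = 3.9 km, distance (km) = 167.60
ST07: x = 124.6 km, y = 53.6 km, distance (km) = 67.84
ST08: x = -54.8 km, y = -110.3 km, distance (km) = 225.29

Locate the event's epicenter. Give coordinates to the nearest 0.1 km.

Circle about each station: (x + 85.5)² + (y − 3.9)² = 167.60²; (x − 124.6)² + (y − 53.6)² = 67.84²; (x + 54.8)² + (y + 110.3)² = 225.29².
Subtracting the ST06 equation from the ST07 and ST08 equations removes the quadratic terms:
420.2 x + 99.4 y = 34560.15
61.4 x − 228.4 y = -14822.15
Solving the 2×2 system: x ≈ 62.9, y ≈ 81.8 km.

(62.9, 81.8)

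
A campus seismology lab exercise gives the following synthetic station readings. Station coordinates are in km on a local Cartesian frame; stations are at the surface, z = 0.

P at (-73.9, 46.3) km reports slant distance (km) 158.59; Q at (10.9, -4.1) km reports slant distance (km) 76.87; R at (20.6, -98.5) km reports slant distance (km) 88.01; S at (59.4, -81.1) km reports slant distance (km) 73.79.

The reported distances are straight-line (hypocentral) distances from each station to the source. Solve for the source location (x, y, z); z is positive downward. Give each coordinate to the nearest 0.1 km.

Each station gives a sphere (x−x_i)² + (y−y_i)² + z² = d_i² (stations at z=0).
Subtracting the P sphere from Q and R: z² cancels, leaving linear equations in x and y:
169.6 x − 100.8 y = 11772.51
189.0 x − 289.6 y = 19926.74
Solving: x ≈ 46.589, y ≈ -38.403 km (keep extra digits for the depth step; rounded: 46.6, -38.4).
Then from the P sphere: z² = 158.59² − (x + 73.9)² − (y − 46.3)² with x = 46.589, y = -38.403, so z ≈ 58.810 ≈ 58.8 km.

(46.6, -38.4, 58.8)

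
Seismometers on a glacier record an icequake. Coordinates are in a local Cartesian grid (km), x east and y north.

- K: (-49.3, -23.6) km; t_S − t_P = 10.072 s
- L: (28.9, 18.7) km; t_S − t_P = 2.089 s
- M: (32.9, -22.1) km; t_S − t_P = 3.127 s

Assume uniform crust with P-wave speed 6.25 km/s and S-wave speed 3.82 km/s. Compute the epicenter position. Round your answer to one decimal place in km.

(45.1, 6.1)

Distance from S−P lag: d = Δt · v_P v_S / (v_P − v_S) = Δt · (6.25·3.82)/(6.25−3.82) ≈ 9.8251·Δt.
So d_K = 98.96, d_L = 20.52, d_M = 30.72 km.
Circle about each station: (x + 49.3)² + (y + 23.6)² = 98.96²; (x − 28.9)² + (y − 18.7)² = 20.52²; (x − 32.9)² + (y + 22.1)² = 30.72².
Subtracting pairs of circle equations eliminates x²+y² and gives linear equations (the radical axes):
156.4 x + 84.6 y = 7569.46
164.4 x + 3.0 y = 7432.73
Solving the 2×2 system: x ≈ 45.1, y ≈ 6.1 km.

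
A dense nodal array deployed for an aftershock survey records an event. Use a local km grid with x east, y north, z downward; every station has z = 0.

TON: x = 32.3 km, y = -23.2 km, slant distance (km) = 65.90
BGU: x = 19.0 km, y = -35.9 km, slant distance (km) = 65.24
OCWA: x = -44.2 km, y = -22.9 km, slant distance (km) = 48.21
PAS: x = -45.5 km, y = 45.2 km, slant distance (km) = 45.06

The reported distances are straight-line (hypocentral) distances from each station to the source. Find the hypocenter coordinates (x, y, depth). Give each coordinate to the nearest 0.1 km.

Each station gives a sphere (x−x_i)² + (y−y_i)² + z² = d_i² (stations at z=0).
Subtracting the TON sphere from BGU and OCWA: z² cancels, leaving linear equations in x and y:
-26.6 x − 25.4 y = 154.83
-153.0 x + 0.6 y = 2915.13
Solving: x ≈ -18.999, y ≈ 13.801 km (keep extra digits for the depth step; rounded: -19.0, 13.8).
Then from the TON sphere: z² = 65.90² − (x − 32.3)² − (y + 23.2)² with x = -18.999, y = 13.801, so z ≈ 18.497 ≈ 18.5 km.
Check against PAS (with the unrounded solution): distance 45.06 ≈ 45.06 km. ✓

x ≈ -19.0 km, y ≈ 13.8 km, depth ≈ 18.5 km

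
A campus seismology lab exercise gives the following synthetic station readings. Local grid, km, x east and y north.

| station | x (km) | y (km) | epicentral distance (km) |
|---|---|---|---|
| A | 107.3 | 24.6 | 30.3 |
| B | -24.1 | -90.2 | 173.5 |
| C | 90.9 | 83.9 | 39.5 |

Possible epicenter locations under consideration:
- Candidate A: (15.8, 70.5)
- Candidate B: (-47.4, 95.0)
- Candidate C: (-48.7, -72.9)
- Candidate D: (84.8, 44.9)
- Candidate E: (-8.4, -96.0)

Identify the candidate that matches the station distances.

Candidate D

For each candidate, compare |candidate − station| to the reported distance:
Candidate A: residuals A 72.1, B 7.9, C 36.8 → max 72.1 km
Candidate B: residuals A 139.7, B 13.2, C 99.2 → max 139.7 km
Candidate C: residuals A 153.7, B 143.4, C 170.4 → max 170.4 km
Candidate D: residuals A 0.0, B 0.0, C 0.0 → max 0.0 km
Candidate E: residuals A 136.8, B 156.8, C 166.0 → max 166.0 km
Only Candidate D has all residuals ≈ 0.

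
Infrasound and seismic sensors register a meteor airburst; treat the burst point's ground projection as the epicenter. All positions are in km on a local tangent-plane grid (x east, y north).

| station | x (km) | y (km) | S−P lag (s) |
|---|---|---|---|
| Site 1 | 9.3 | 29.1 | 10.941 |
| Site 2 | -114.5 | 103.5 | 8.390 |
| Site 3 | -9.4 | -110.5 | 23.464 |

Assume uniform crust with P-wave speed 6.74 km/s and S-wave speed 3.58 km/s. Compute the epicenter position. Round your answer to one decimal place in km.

Distance from S−P lag: d = Δt · v_P v_S / (v_P − v_S) = Δt · (6.74·3.58)/(6.74−3.58) ≈ 7.6358·Δt.
So d_Site 1 = 83.54, d_Site 2 = 64.06, d_Site 3 = 179.17 km.
Circle about each station: (x − 9.3)² + (y − 29.1)² = 83.54²; (x + 114.5)² + (y − 103.5)² = 64.06²; (x + 9.4)² + (y + 110.5)² = 179.17².
Subtracting the Site 1 equation from the Site 2 and Site 3 equations removes the quadratic terms:
-247.6 x + 148.8 y = 25764.45
-37.4 x − 279.2 y = -13757.65
Solving the 2×2 system: x ≈ -68.9, y ≈ 58.5 km.
Check against Site 1 (with the unrounded x, y): √((x − 9.3)²+(y − 29.1)²) = 83.54 ≈ 83.54 km. ✓

(-68.9, 58.5)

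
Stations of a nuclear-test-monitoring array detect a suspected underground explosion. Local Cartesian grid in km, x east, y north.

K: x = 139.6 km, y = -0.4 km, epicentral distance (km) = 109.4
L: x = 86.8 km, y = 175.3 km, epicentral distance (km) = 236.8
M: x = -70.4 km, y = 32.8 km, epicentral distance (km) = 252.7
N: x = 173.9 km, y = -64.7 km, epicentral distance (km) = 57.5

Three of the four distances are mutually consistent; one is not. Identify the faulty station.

L

Solve using three stations at a time. Using K, M, N (subtract circle equations pairwise → linear system) gives (x, y) ≈ (138.2, -109.8).
Distances from that point to each station vs reported:
  K: calculated 109.4 vs reported 109.4 → residual 0.0 km
  L: calculated 289.7 vs reported 236.8 → residual 52.9 km
  M: calculated 252.7 vs reported 252.7 → residual 0.0 km
  N: calculated 57.5 vs reported 57.5 → residual 0.0 km
K, M, N are mutually consistent (residuals ≈ 0); L is off by 52.9 km.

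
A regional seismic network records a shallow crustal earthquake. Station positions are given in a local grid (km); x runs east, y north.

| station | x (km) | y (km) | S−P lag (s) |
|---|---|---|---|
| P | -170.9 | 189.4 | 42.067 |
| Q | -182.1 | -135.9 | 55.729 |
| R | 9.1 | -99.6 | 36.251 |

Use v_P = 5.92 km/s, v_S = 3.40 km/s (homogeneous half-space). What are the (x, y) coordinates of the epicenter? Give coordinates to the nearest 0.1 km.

Distance from S−P lag: d = Δt · v_P v_S / (v_P − v_S) = Δt · (5.92·3.40)/(5.92−3.40) ≈ 7.9873·Δt.
So d_P = 336.00, d_Q = 445.12, d_R = 289.55 km.
Circle about each station: (x + 170.9)² + (y − 189.4)² = 336.00²; (x + 182.1)² + (y + 135.9)² = 445.12²; (x − 9.1)² + (y + 99.6)² = 289.55².
Subtracting pairs of circle equations eliminates x²+y² and gives linear equations (the radical axes):
-22.4 x − 650.6 y = -98685.76
360.0 x − 578.0 y = -26019.40
Solving the 2×2 system: x ≈ 162.3, y ≈ 146.1 km.
Check against P (with the unrounded x, y): √((x + 170.9)²+(y − 189.4)²) = 335.99 ≈ 336.00 km. ✓

162.3 km east, 146.1 km north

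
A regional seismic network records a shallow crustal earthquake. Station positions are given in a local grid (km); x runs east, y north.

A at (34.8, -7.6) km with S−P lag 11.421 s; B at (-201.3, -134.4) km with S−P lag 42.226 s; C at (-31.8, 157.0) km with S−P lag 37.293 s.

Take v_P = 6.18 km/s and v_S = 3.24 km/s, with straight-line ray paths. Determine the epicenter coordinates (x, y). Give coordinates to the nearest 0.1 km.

x ≈ 79.3 km, y ≈ -71.4 km

Distance from S−P lag: d = Δt · v_P v_S / (v_P − v_S) = Δt · (6.18·3.24)/(6.18−3.24) ≈ 6.8106·Δt.
So d_A = 77.78, d_B = 287.58, d_C = 253.99 km.
Circle about each station: (x − 34.8)² + (y + 7.6)² = 77.78²; (x + 201.3)² + (y + 134.4)² = 287.58²; (x + 31.8)² + (y − 157.0)² = 253.99².
Subtracting pairs of circle equations eliminates x²+y² and gives linear equations (the radical axes):
-472.2 x − 253.6 y = -19336.28
-133.2 x + 329.2 y = -34069.75
Solving the 2×2 system: x ≈ 79.3, y ≈ -71.4 km.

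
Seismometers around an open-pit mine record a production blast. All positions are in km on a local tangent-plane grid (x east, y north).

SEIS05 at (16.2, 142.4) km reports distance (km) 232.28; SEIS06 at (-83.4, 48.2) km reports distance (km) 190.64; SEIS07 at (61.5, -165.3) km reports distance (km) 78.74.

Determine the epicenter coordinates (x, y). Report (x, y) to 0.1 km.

50.7 km east, -87.3 km north

Circle about each station: (x − 16.2)² + (y − 142.4)² = 232.28²; (x + 83.4)² + (y − 48.2)² = 190.64²; (x − 61.5)² + (y + 165.3)² = 78.74².
Subtracting pairs of circle equations eliminates x²+y² and gives linear equations (the radical axes):
-199.2 x − 188.4 y = 6348.99
90.6 x − 615.4 y = 58320.15
Solving the 2×2 system: x ≈ 50.7, y ≈ -87.3 km.
Check against SEIS05 (with the unrounded x, y): √((x − 16.2)²+(y − 142.4)²) = 232.28 ≈ 232.28 km. ✓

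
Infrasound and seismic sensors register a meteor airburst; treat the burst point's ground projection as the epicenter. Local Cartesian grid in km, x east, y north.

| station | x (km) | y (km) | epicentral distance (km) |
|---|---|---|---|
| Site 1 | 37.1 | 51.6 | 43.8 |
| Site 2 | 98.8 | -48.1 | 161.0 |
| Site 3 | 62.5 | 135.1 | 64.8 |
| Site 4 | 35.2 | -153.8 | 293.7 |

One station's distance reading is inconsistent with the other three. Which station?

Site 4

Solve using three stations at a time. Using Site 1, Site 2, Site 3 (subtract circle equations pairwise → linear system) gives (x, y) ≈ (16.0, 90.0).
Distances from that point to each station vs reported:
  Site 1: calculated 43.8 vs reported 43.8 → residual 0.0 km
  Site 2: calculated 161.0 vs reported 161.0 → residual 0.0 km
  Site 3: calculated 64.8 vs reported 64.8 → residual 0.0 km
  Site 4: calculated 244.5 vs reported 293.7 → residual 49.2 km
Site 1, Site 2, Site 3 are mutually consistent (residuals ≈ 0); Site 4 is off by 49.2 km.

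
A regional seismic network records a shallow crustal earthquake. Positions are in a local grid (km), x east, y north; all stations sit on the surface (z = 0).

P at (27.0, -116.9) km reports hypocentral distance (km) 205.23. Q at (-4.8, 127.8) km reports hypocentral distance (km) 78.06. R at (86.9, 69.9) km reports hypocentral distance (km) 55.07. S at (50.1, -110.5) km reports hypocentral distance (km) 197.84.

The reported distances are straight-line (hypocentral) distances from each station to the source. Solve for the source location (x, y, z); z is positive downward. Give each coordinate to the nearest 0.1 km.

(48.3, 83.9, 36.7)

Each station gives a sphere (x−x_i)² + (y−y_i)² + z² = d_i² (stations at z=0).
Subtracting the P sphere from Q and R: z² cancels, leaving linear equations in x and y:
-63.6 x + 489.4 y = 37987.26
119.8 x + 373.6 y = 37129.66
Solving: x ≈ 48.297, y ≈ 83.896 km (keep extra digits for the depth step; rounded: 48.3, 83.9).
Then from the P sphere: z² = 205.23² − (x − 27.0)² − (y + 116.9)² with x = 48.297, y = 83.896, so z ≈ 36.698 ≈ 36.7 km.
Check against S (with the unrounded solution): distance 197.84 ≈ 197.84 km. ✓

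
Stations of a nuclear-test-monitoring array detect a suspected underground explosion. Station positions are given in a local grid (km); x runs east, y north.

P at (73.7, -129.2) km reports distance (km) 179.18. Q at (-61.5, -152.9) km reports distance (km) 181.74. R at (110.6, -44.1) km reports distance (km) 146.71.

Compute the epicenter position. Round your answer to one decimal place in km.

(-19.4, 23.9)

Circle about each station: (x − 73.7)² + (y + 129.2)² = 179.18²; (x + 61.5)² + (y + 152.9)² = 181.74²; (x − 110.6)² + (y + 44.1)² = 146.71².
Subtracting the P equation from the Q and R equations removes the quadratic terms:
-270.4 x − 47.4 y = 4112.37
73.8 x + 170.2 y = 2634.49
Solving the 2×2 system: x ≈ -19.4, y ≈ 23.9 km.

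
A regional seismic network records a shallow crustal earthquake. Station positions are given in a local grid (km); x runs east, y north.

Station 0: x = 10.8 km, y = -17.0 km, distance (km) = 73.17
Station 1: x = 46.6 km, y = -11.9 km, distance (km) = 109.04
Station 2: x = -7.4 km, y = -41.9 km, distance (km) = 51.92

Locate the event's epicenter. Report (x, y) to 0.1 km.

Circle about each station: (x − 10.8)² + (y + 17.0)² = 73.17²; (x − 46.6)² + (y + 11.9)² = 109.04²; (x + 7.4)² + (y + 41.9)² = 51.92².
Subtracting the Station 0 equation from the Station 1 and Station 2 equations removes the quadratic terms:
71.6 x + 10.2 y = -4628.34
-36.4 x − 49.8 y = 4062.89
Solving the 2×2 system: x ≈ -59.2, y ≈ -38.3 km.
Check against Station 0 (with the unrounded x, y): √((x − 10.8)²+(y + 17.0)²) = 73.16 ≈ 73.17 km. ✓

-59.2 km east, -38.3 km north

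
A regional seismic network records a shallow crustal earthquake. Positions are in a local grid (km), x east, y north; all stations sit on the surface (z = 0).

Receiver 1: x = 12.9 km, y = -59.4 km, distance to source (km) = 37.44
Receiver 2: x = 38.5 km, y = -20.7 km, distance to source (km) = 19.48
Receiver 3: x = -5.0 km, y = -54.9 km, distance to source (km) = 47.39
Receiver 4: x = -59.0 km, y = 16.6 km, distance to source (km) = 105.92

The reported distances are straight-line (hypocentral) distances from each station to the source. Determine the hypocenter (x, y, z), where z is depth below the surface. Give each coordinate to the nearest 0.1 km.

(33.8, -32.2, 15.0)

Each station gives a sphere (x−x_i)² + (y−y_i)² + z² = d_i² (stations at z=0).
Subtracting the Receiver 1 sphere from Receiver 2 and Receiver 3: z² cancels, leaving linear equations in x and y:
51.2 x + 77.4 y = -761.75
-35.8 x + 9.0 y = -1499.82
Solving: x ≈ 33.799, y ≈ -32.200 km (keep extra digits for the depth step; rounded: 33.8, -32.2).
Then from the Receiver 1 sphere: z² = 37.44² − (x − 12.9)² − (y + 59.4)² with x = 33.799, y = -32.200, so z ≈ 15.005 ≈ 15.0 km.
Check against Receiver 4 (with the unrounded solution): distance 105.92 ≈ 105.92 km. ✓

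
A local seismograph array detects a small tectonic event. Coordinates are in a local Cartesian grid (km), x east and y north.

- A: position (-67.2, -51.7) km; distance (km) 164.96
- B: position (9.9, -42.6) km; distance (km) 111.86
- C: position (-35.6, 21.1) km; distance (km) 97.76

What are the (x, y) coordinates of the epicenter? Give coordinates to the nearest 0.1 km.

x ≈ 54.0 km, y ≈ 60.2 km

Circle about each station: (x + 67.2)² + (y + 51.7)² = 164.96²; (x − 9.9)² + (y + 42.6)² = 111.86²; (x + 35.6)² + (y − 21.1)² = 97.76².
Subtracting the A equation from the B and C equations removes the quadratic terms:
154.2 x + 18.2 y = 9423.18
63.2 x + 145.6 y = 12178.62
Solving the 2×2 system: x ≈ 54.0, y ≈ 60.2 km.
Check against A (with the unrounded x, y): √((x + 67.2)²+(y + 51.7)²) = 164.96 ≈ 164.96 km. ✓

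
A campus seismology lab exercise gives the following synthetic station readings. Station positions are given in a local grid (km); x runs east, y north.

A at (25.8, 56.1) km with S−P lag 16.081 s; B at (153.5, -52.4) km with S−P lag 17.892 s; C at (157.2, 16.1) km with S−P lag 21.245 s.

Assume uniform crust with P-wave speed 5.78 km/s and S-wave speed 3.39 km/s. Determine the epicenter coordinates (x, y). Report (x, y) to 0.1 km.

x ≈ 8.5 km, y ≈ -74.6 km

Distance from S−P lag: d = Δt · v_P v_S / (v_P − v_S) = Δt · (5.78·3.39)/(5.78−3.39) ≈ 8.1984·Δt.
So d_A = 131.84, d_B = 146.69, d_C = 174.18 km.
Circle about each station: (x − 25.8)² + (y − 56.1)² = 131.84²; (x − 153.5)² + (y + 52.4)² = 146.69²; (x − 157.2)² + (y − 16.1)² = 174.18².
Subtracting the A equation from the B and C equations removes the quadratic terms:
255.4 x − 217.0 y = 18358.99
262.8 x − 80.0 y = 8201.31
Solving the 2×2 system: x ≈ 8.5, y ≈ -74.6 km.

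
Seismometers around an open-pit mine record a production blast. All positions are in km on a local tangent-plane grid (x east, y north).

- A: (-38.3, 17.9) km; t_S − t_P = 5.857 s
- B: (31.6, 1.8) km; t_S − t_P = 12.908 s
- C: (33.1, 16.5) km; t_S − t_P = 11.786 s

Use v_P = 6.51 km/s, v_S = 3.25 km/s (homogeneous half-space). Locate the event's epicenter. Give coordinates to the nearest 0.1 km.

x ≈ -32.7 km, y ≈ 55.5 km

Distance from S−P lag: d = Δt · v_P v_S / (v_P − v_S) = Δt · (6.51·3.25)/(6.51−3.25) ≈ 6.4900·Δt.
So d_A = 38.01, d_B = 83.77, d_C = 76.49 km.
Circle about each station: (x + 38.3)² + (y − 17.9)² = 38.01²; (x − 31.6)² + (y − 1.8)² = 83.77²; (x − 33.1)² + (y − 16.5)² = 76.49².
Subtracting pairs of circle equations eliminates x²+y² and gives linear equations (the radical axes):
139.8 x − 32.2 y = -6358.15
142.8 x − 2.8 y = -4825.40
Solving the 2×2 system: x ≈ -32.7, y ≈ 55.5 km.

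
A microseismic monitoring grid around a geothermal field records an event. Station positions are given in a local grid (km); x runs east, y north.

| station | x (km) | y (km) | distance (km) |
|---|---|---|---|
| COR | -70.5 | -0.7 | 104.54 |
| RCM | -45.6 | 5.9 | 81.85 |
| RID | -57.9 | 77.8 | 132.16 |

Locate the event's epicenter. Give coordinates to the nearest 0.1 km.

Circle about each station: (x + 70.5)² + (y + 0.7)² = 104.54²; (x + 45.6)² + (y − 5.9)² = 81.85²; (x + 57.9)² + (y − 77.8)² = 132.16².
Subtracting the COR equation from the RCM and RID equations removes the quadratic terms:
49.8 x + 13.2 y = 1372.62
25.2 x + 157.0 y = -2103.14
Solving the 2×2 system: x ≈ 32.5, y ≈ -18.6 km.

32.5 km east, -18.6 km north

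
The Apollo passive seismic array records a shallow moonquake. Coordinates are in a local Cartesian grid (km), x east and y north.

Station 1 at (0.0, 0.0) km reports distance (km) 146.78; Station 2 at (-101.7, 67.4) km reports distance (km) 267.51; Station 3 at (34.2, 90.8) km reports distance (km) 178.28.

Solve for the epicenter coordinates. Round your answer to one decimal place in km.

Circle about each station: x² + y² = 146.78²; (x + 101.7)² + (y − 67.4)² = 267.51²; (x − 34.2)² + (y − 90.8)² = 178.28².
Subtracting pairs of circle equations eliminates x²+y² and gives linear equations (the radical axes):
-203.4 x + 134.8 y = -35131.58
68.4 x + 181.6 y = -825.11
Solving the 2×2 system: x ≈ 135.8, y ≈ -55.7 km.

135.8 km east, -55.7 km north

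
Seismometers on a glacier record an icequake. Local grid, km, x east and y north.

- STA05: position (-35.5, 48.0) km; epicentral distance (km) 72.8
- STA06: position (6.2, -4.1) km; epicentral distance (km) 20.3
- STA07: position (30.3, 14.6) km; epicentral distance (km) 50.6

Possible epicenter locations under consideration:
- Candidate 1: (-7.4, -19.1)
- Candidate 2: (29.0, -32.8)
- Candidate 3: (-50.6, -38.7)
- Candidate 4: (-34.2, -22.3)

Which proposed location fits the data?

Candidate 1

For each candidate, compare |candidate − station| to the reported distance:
Candidate 1: residuals STA05 0.1, STA06 0.1, STA07 0.0 → max 0.1 km
Candidate 2: residuals STA05 30.6, STA06 16.4, STA07 3.2 → max 30.6 km
Candidate 3: residuals STA05 15.2, STA06 46.2, STA07 46.3 → max 46.3 km
Candidate 4: residuals STA05 2.5, STA06 24.0, STA07 23.7 → max 24.0 km
Only Candidate 1 has all residuals ≈ 0.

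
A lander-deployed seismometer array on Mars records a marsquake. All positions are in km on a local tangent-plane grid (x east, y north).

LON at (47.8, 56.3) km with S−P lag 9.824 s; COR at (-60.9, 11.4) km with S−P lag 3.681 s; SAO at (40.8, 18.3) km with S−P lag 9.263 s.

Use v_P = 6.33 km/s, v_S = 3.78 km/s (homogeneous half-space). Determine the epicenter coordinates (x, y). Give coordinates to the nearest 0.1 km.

x ≈ -43.1 km, y ≈ 41.0 km

Distance from S−P lag: d = Δt · v_P v_S / (v_P − v_S) = Δt · (6.33·3.78)/(6.33−3.78) ≈ 9.3833·Δt.
So d_LON = 92.18, d_COR = 34.54, d_SAO = 86.92 km.
Circle about each station: (x − 47.8)² + (y − 56.3)² = 92.18²; (x + 60.9)² + (y − 11.4)² = 34.54²; (x − 40.8)² + (y − 18.3)² = 86.92².
Subtracting pairs of circle equations eliminates x²+y² and gives linear equations (the radical axes):
-217.4 x − 89.8 y = 5688.38
-14.0 x − 76.0 y = -2512.93
Solving the 2×2 system: x ≈ -43.1, y ≈ 41.0 km.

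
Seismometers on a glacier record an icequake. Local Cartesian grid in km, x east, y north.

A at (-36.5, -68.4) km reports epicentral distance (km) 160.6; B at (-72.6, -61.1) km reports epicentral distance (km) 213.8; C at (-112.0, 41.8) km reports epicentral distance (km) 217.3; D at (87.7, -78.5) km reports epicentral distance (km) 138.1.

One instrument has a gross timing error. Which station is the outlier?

A

Solve using three stations at a time. Using B, C, D (subtract circle equations pairwise → linear system) gives (x, y) ≈ (104.6, 58.4).
Distances from that point to each station vs reported:
  A: calculated 189.7 vs reported 160.6 → residual 29.1 km
  B: calculated 213.7 vs reported 213.8 → residual 0.1 km
  C: calculated 217.2 vs reported 217.3 → residual 0.1 km
  D: calculated 137.9 vs reported 138.1 → residual 0.2 km
B, C, D are mutually consistent (residuals ≈ 0); A is off by 29.1 km.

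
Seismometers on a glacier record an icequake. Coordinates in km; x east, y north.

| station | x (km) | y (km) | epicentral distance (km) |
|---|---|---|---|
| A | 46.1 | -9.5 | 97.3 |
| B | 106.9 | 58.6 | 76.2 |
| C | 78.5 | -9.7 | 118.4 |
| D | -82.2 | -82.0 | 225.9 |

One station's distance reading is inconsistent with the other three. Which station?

A

Solve using three stations at a time. Using B, C, D (subtract circle equations pairwise → linear system) gives (x, y) ≈ (45.9, 104.0).
Distances from that point to each station vs reported:
  A: calculated 113.5 vs reported 97.3 → residual 16.2 km
  B: calculated 76.1 vs reported 76.2 → residual 0.1 km
  C: calculated 118.3 vs reported 118.4 → residual 0.1 km
  D: calculated 225.9 vs reported 225.9 → residual 0.0 km
B, C, D are mutually consistent (residuals ≈ 0); A is off by 16.2 km.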